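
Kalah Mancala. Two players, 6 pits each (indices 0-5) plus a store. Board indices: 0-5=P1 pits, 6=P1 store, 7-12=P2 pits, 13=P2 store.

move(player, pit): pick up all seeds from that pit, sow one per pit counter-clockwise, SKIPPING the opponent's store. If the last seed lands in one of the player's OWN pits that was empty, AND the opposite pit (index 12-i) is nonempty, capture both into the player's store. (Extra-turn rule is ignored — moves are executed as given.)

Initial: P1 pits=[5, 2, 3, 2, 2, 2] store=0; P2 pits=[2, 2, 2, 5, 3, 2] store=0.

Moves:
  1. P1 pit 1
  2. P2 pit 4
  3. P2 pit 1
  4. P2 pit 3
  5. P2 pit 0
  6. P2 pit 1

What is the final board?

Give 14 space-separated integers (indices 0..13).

Answer: 7 1 5 3 2 2 0 0 0 5 0 1 4 2

Derivation:
Move 1: P1 pit1 -> P1=[5,0,4,3,2,2](0) P2=[2,2,2,5,3,2](0)
Move 2: P2 pit4 -> P1=[6,0,4,3,2,2](0) P2=[2,2,2,5,0,3](1)
Move 3: P2 pit1 -> P1=[6,0,4,3,2,2](0) P2=[2,0,3,6,0,3](1)
Move 4: P2 pit3 -> P1=[7,1,5,3,2,2](0) P2=[2,0,3,0,1,4](2)
Move 5: P2 pit0 -> P1=[7,1,5,3,2,2](0) P2=[0,1,4,0,1,4](2)
Move 6: P2 pit1 -> P1=[7,1,5,3,2,2](0) P2=[0,0,5,0,1,4](2)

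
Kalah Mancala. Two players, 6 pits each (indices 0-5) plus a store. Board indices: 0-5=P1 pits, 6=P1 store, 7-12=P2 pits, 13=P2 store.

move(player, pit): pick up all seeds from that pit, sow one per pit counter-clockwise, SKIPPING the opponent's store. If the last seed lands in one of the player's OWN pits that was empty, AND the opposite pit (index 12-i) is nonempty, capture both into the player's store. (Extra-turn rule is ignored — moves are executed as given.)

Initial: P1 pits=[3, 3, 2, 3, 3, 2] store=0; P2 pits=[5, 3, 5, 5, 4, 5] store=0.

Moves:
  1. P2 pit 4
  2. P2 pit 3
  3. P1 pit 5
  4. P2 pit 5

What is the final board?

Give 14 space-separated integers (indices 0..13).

Answer: 6 6 3 4 4 1 1 6 3 5 0 1 0 3

Derivation:
Move 1: P2 pit4 -> P1=[4,4,2,3,3,2](0) P2=[5,3,5,5,0,6](1)
Move 2: P2 pit3 -> P1=[5,5,2,3,3,2](0) P2=[5,3,5,0,1,7](2)
Move 3: P1 pit5 -> P1=[5,5,2,3,3,0](1) P2=[6,3,5,0,1,7](2)
Move 4: P2 pit5 -> P1=[6,6,3,4,4,1](1) P2=[6,3,5,0,1,0](3)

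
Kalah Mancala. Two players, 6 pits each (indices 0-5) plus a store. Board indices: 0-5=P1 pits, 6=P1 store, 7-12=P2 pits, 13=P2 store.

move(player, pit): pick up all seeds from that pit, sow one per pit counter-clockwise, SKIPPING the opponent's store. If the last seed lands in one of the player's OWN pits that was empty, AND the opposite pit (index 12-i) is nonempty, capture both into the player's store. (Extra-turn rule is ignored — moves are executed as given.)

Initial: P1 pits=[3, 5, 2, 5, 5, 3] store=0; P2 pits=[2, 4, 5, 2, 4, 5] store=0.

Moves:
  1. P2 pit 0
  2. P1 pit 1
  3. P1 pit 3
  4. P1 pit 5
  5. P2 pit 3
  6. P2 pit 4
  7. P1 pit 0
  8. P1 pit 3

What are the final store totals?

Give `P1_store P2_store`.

Move 1: P2 pit0 -> P1=[3,5,2,5,5,3](0) P2=[0,5,6,2,4,5](0)
Move 2: P1 pit1 -> P1=[3,0,3,6,6,4](1) P2=[0,5,6,2,4,5](0)
Move 3: P1 pit3 -> P1=[3,0,3,0,7,5](2) P2=[1,6,7,2,4,5](0)
Move 4: P1 pit5 -> P1=[3,0,3,0,7,0](3) P2=[2,7,8,3,4,5](0)
Move 5: P2 pit3 -> P1=[3,0,3,0,7,0](3) P2=[2,7,8,0,5,6](1)
Move 6: P2 pit4 -> P1=[4,1,4,0,7,0](3) P2=[2,7,8,0,0,7](2)
Move 7: P1 pit0 -> P1=[0,2,5,1,8,0](3) P2=[2,7,8,0,0,7](2)
Move 8: P1 pit3 -> P1=[0,2,5,0,9,0](3) P2=[2,7,8,0,0,7](2)

Answer: 3 2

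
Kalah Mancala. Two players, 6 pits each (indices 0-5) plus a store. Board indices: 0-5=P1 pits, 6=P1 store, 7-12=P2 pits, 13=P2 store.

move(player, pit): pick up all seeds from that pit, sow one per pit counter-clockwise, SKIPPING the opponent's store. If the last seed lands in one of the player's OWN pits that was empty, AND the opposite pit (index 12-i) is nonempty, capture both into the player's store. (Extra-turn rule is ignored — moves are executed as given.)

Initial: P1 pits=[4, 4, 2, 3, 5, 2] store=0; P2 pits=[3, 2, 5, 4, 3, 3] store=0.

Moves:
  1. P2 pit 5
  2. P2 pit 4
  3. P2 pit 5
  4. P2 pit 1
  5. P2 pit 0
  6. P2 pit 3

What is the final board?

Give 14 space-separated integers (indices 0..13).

Move 1: P2 pit5 -> P1=[5,5,2,3,5,2](0) P2=[3,2,5,4,3,0](1)
Move 2: P2 pit4 -> P1=[6,5,2,3,5,2](0) P2=[3,2,5,4,0,1](2)
Move 3: P2 pit5 -> P1=[6,5,2,3,5,2](0) P2=[3,2,5,4,0,0](3)
Move 4: P2 pit1 -> P1=[6,5,2,3,5,2](0) P2=[3,0,6,5,0,0](3)
Move 5: P2 pit0 -> P1=[6,5,2,3,5,2](0) P2=[0,1,7,6,0,0](3)
Move 6: P2 pit3 -> P1=[7,6,3,3,5,2](0) P2=[0,1,7,0,1,1](4)

Answer: 7 6 3 3 5 2 0 0 1 7 0 1 1 4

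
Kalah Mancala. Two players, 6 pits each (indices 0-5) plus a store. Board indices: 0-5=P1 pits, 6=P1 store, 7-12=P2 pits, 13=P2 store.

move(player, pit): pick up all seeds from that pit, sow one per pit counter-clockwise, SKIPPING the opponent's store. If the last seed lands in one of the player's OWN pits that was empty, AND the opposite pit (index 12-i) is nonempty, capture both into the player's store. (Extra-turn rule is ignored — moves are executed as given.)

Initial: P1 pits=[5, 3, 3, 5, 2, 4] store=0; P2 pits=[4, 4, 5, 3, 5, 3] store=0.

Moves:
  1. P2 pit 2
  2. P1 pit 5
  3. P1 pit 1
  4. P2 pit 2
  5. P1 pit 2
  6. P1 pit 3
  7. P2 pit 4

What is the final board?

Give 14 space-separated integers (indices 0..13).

Answer: 7 1 1 1 5 2 3 6 6 1 6 0 5 2

Derivation:
Move 1: P2 pit2 -> P1=[6,3,3,5,2,4](0) P2=[4,4,0,4,6,4](1)
Move 2: P1 pit5 -> P1=[6,3,3,5,2,0](1) P2=[5,5,1,4,6,4](1)
Move 3: P1 pit1 -> P1=[6,0,4,6,3,0](1) P2=[5,5,1,4,6,4](1)
Move 4: P2 pit2 -> P1=[6,0,4,6,3,0](1) P2=[5,5,0,5,6,4](1)
Move 5: P1 pit2 -> P1=[6,0,0,7,4,1](2) P2=[5,5,0,5,6,4](1)
Move 6: P1 pit3 -> P1=[6,0,0,0,5,2](3) P2=[6,6,1,6,6,4](1)
Move 7: P2 pit4 -> P1=[7,1,1,1,5,2](3) P2=[6,6,1,6,0,5](2)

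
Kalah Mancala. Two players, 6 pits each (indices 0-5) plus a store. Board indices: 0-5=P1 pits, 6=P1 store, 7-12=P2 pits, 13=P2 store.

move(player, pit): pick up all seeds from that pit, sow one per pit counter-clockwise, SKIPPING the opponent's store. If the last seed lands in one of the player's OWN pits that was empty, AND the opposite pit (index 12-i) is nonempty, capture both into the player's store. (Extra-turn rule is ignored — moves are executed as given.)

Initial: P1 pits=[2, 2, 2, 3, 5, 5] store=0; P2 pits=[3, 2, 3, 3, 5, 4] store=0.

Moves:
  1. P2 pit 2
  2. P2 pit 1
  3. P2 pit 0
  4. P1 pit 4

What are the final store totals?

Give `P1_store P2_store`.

Answer: 1 0

Derivation:
Move 1: P2 pit2 -> P1=[2,2,2,3,5,5](0) P2=[3,2,0,4,6,5](0)
Move 2: P2 pit1 -> P1=[2,2,2,3,5,5](0) P2=[3,0,1,5,6,5](0)
Move 3: P2 pit0 -> P1=[2,2,2,3,5,5](0) P2=[0,1,2,6,6,5](0)
Move 4: P1 pit4 -> P1=[2,2,2,3,0,6](1) P2=[1,2,3,6,6,5](0)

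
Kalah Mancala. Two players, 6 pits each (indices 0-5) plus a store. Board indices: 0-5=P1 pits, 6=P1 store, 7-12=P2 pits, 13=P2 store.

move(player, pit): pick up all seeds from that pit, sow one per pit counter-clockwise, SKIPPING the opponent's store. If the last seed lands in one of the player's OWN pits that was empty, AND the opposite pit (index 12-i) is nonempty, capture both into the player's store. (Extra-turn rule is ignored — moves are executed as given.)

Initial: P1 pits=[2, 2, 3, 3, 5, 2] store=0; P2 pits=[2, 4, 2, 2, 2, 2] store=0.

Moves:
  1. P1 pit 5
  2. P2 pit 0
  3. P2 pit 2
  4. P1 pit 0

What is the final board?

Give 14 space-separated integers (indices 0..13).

Move 1: P1 pit5 -> P1=[2,2,3,3,5,0](1) P2=[3,4,2,2,2,2](0)
Move 2: P2 pit0 -> P1=[2,2,3,3,5,0](1) P2=[0,5,3,3,2,2](0)
Move 3: P2 pit2 -> P1=[2,2,3,3,5,0](1) P2=[0,5,0,4,3,3](0)
Move 4: P1 pit0 -> P1=[0,3,4,3,5,0](1) P2=[0,5,0,4,3,3](0)

Answer: 0 3 4 3 5 0 1 0 5 0 4 3 3 0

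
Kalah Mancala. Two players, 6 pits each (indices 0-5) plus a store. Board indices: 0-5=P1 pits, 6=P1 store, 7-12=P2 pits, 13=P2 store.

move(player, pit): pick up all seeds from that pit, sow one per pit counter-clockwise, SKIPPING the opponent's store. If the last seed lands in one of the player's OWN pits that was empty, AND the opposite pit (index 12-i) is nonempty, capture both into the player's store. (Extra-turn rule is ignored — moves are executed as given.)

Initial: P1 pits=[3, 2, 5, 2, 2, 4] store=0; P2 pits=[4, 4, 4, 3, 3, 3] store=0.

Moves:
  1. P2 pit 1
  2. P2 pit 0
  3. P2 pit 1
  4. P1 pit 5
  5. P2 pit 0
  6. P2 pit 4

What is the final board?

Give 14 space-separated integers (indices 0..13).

Move 1: P2 pit1 -> P1=[3,2,5,2,2,4](0) P2=[4,0,5,4,4,4](0)
Move 2: P2 pit0 -> P1=[3,2,5,2,2,4](0) P2=[0,1,6,5,5,4](0)
Move 3: P2 pit1 -> P1=[3,2,5,2,2,4](0) P2=[0,0,7,5,5,4](0)
Move 4: P1 pit5 -> P1=[3,2,5,2,2,0](1) P2=[1,1,8,5,5,4](0)
Move 5: P2 pit0 -> P1=[3,2,5,2,2,0](1) P2=[0,2,8,5,5,4](0)
Move 6: P2 pit4 -> P1=[4,3,6,2,2,0](1) P2=[0,2,8,5,0,5](1)

Answer: 4 3 6 2 2 0 1 0 2 8 5 0 5 1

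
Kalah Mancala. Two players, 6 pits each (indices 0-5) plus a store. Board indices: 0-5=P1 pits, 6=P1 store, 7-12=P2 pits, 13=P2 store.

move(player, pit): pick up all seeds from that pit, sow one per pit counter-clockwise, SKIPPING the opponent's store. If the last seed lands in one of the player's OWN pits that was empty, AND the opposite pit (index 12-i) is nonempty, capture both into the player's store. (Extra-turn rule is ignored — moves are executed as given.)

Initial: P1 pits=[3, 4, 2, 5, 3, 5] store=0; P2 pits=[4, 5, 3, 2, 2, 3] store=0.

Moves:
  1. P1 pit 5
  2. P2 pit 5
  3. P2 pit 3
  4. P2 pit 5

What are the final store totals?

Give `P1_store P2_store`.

Move 1: P1 pit5 -> P1=[3,4,2,5,3,0](1) P2=[5,6,4,3,2,3](0)
Move 2: P2 pit5 -> P1=[4,5,2,5,3,0](1) P2=[5,6,4,3,2,0](1)
Move 3: P2 pit3 -> P1=[4,5,2,5,3,0](1) P2=[5,6,4,0,3,1](2)
Move 4: P2 pit5 -> P1=[4,5,2,5,3,0](1) P2=[5,6,4,0,3,0](3)

Answer: 1 3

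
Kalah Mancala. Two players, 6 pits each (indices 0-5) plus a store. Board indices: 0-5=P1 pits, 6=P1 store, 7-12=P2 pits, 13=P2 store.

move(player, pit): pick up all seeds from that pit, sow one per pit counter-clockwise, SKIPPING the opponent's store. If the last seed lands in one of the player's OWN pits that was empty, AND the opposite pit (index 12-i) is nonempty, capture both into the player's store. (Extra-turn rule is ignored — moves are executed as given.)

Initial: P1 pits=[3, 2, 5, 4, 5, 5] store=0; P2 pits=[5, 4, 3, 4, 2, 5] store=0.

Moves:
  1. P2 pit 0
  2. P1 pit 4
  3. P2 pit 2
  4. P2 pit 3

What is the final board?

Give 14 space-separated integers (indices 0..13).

Move 1: P2 pit0 -> P1=[3,2,5,4,5,5](0) P2=[0,5,4,5,3,6](0)
Move 2: P1 pit4 -> P1=[3,2,5,4,0,6](1) P2=[1,6,5,5,3,6](0)
Move 3: P2 pit2 -> P1=[4,2,5,4,0,6](1) P2=[1,6,0,6,4,7](1)
Move 4: P2 pit3 -> P1=[5,3,6,4,0,6](1) P2=[1,6,0,0,5,8](2)

Answer: 5 3 6 4 0 6 1 1 6 0 0 5 8 2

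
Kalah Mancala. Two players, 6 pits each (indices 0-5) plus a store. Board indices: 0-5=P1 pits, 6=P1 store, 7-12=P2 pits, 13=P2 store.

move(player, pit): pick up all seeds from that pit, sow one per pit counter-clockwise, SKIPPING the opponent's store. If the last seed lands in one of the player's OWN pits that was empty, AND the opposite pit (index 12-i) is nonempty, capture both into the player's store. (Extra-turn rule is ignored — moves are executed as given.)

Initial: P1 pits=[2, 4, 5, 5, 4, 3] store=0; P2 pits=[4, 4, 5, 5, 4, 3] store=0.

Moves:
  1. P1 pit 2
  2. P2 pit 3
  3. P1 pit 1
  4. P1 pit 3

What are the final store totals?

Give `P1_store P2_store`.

Answer: 3 1

Derivation:
Move 1: P1 pit2 -> P1=[2,4,0,6,5,4](1) P2=[5,4,5,5,4,3](0)
Move 2: P2 pit3 -> P1=[3,5,0,6,5,4](1) P2=[5,4,5,0,5,4](1)
Move 3: P1 pit1 -> P1=[3,0,1,7,6,5](2) P2=[5,4,5,0,5,4](1)
Move 4: P1 pit3 -> P1=[3,0,1,0,7,6](3) P2=[6,5,6,1,5,4](1)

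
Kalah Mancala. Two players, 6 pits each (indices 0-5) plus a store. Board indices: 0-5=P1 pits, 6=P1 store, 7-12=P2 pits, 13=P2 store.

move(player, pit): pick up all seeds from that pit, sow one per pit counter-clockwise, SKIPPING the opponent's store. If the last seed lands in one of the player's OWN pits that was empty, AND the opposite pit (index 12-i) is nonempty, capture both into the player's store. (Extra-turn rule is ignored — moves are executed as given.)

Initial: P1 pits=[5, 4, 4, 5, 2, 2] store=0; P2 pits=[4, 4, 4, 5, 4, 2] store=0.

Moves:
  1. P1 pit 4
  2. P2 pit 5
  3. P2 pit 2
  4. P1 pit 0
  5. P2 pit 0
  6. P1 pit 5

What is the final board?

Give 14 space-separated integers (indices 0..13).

Move 1: P1 pit4 -> P1=[5,4,4,5,0,3](1) P2=[4,4,4,5,4,2](0)
Move 2: P2 pit5 -> P1=[6,4,4,5,0,3](1) P2=[4,4,4,5,4,0](1)
Move 3: P2 pit2 -> P1=[6,4,4,5,0,3](1) P2=[4,4,0,6,5,1](2)
Move 4: P1 pit0 -> P1=[0,5,5,6,1,4](2) P2=[4,4,0,6,5,1](2)
Move 5: P2 pit0 -> P1=[0,5,5,6,1,4](2) P2=[0,5,1,7,6,1](2)
Move 6: P1 pit5 -> P1=[0,5,5,6,1,0](3) P2=[1,6,2,7,6,1](2)

Answer: 0 5 5 6 1 0 3 1 6 2 7 6 1 2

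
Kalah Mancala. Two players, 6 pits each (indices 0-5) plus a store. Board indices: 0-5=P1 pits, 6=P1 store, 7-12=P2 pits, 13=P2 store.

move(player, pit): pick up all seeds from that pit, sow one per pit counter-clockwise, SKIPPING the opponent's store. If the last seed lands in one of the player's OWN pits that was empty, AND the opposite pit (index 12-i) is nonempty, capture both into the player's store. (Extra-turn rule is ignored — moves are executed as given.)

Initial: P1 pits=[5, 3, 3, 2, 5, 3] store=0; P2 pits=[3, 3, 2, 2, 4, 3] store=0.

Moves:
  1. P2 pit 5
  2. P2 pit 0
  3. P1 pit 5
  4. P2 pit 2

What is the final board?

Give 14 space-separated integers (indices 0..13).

Answer: 0 4 3 2 5 0 1 1 5 0 4 5 0 8

Derivation:
Move 1: P2 pit5 -> P1=[6,4,3,2,5,3](0) P2=[3,3,2,2,4,0](1)
Move 2: P2 pit0 -> P1=[6,4,3,2,5,3](0) P2=[0,4,3,3,4,0](1)
Move 3: P1 pit5 -> P1=[6,4,3,2,5,0](1) P2=[1,5,3,3,4,0](1)
Move 4: P2 pit2 -> P1=[0,4,3,2,5,0](1) P2=[1,5,0,4,5,0](8)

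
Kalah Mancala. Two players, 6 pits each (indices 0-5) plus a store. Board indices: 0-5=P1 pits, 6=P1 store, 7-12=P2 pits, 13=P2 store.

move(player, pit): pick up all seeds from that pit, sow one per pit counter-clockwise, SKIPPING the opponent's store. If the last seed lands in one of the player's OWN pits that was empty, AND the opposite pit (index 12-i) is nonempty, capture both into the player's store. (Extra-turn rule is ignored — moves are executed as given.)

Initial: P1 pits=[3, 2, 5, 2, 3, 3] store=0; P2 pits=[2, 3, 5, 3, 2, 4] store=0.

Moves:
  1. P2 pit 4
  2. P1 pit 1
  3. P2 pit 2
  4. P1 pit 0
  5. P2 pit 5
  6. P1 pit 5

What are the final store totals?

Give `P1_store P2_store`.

Move 1: P2 pit4 -> P1=[3,2,5,2,3,3](0) P2=[2,3,5,3,0,5](1)
Move 2: P1 pit1 -> P1=[3,0,6,3,3,3](0) P2=[2,3,5,3,0,5](1)
Move 3: P2 pit2 -> P1=[4,0,6,3,3,3](0) P2=[2,3,0,4,1,6](2)
Move 4: P1 pit0 -> P1=[0,1,7,4,4,3](0) P2=[2,3,0,4,1,6](2)
Move 5: P2 pit5 -> P1=[1,2,8,5,5,3](0) P2=[2,3,0,4,1,0](3)
Move 6: P1 pit5 -> P1=[1,2,8,5,5,0](1) P2=[3,4,0,4,1,0](3)

Answer: 1 3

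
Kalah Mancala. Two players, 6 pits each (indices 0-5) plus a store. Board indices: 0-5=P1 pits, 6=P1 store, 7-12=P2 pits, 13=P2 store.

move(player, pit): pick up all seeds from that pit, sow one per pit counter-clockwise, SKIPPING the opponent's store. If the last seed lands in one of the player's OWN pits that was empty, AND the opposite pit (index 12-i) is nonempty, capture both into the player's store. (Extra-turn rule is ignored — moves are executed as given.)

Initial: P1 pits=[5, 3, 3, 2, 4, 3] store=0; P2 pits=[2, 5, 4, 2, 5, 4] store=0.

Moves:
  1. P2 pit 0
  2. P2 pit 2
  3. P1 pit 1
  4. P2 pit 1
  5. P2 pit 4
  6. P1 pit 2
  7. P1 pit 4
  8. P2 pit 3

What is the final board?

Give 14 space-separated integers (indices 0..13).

Answer: 9 2 0 5 0 5 2 2 1 2 0 2 8 4

Derivation:
Move 1: P2 pit0 -> P1=[5,3,3,2,4,3](0) P2=[0,6,5,2,5,4](0)
Move 2: P2 pit2 -> P1=[6,3,3,2,4,3](0) P2=[0,6,0,3,6,5](1)
Move 3: P1 pit1 -> P1=[6,0,4,3,5,3](0) P2=[0,6,0,3,6,5](1)
Move 4: P2 pit1 -> P1=[7,0,4,3,5,3](0) P2=[0,0,1,4,7,6](2)
Move 5: P2 pit4 -> P1=[8,1,5,4,6,3](0) P2=[0,0,1,4,0,7](3)
Move 6: P1 pit2 -> P1=[8,1,0,5,7,4](1) P2=[1,0,1,4,0,7](3)
Move 7: P1 pit4 -> P1=[8,1,0,5,0,5](2) P2=[2,1,2,5,1,7](3)
Move 8: P2 pit3 -> P1=[9,2,0,5,0,5](2) P2=[2,1,2,0,2,8](4)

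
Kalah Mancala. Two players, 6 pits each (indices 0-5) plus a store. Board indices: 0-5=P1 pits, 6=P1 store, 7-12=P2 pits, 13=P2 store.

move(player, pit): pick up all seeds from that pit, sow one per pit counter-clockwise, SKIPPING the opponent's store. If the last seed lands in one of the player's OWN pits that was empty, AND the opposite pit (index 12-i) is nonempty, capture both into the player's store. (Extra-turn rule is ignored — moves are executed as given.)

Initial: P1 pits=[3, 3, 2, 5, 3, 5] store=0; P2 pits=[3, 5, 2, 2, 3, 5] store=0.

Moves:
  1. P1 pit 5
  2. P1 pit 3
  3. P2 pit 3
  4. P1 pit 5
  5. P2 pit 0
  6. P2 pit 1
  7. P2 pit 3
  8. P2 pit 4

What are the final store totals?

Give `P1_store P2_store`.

Answer: 3 3

Derivation:
Move 1: P1 pit5 -> P1=[3,3,2,5,3,0](1) P2=[4,6,3,3,3,5](0)
Move 2: P1 pit3 -> P1=[3,3,2,0,4,1](2) P2=[5,7,3,3,3,5](0)
Move 3: P2 pit3 -> P1=[3,3,2,0,4,1](2) P2=[5,7,3,0,4,6](1)
Move 4: P1 pit5 -> P1=[3,3,2,0,4,0](3) P2=[5,7,3,0,4,6](1)
Move 5: P2 pit0 -> P1=[3,3,2,0,4,0](3) P2=[0,8,4,1,5,7](1)
Move 6: P2 pit1 -> P1=[4,4,3,0,4,0](3) P2=[0,0,5,2,6,8](2)
Move 7: P2 pit3 -> P1=[4,4,3,0,4,0](3) P2=[0,0,5,0,7,9](2)
Move 8: P2 pit4 -> P1=[5,5,4,1,5,0](3) P2=[0,0,5,0,0,10](3)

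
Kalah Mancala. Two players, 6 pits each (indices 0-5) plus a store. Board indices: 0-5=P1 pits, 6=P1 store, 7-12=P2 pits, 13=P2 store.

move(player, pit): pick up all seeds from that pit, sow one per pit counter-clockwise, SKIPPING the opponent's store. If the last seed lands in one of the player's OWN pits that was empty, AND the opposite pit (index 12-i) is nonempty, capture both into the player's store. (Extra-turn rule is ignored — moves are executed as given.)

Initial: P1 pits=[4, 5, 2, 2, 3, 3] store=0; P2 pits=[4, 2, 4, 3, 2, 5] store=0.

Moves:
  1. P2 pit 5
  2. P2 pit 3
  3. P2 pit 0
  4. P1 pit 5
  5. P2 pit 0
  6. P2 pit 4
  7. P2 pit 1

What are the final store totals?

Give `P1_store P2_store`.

Move 1: P2 pit5 -> P1=[5,6,3,3,3,3](0) P2=[4,2,4,3,2,0](1)
Move 2: P2 pit3 -> P1=[5,6,3,3,3,3](0) P2=[4,2,4,0,3,1](2)
Move 3: P2 pit0 -> P1=[5,6,3,3,3,3](0) P2=[0,3,5,1,4,1](2)
Move 4: P1 pit5 -> P1=[5,6,3,3,3,0](1) P2=[1,4,5,1,4,1](2)
Move 5: P2 pit0 -> P1=[5,6,3,3,3,0](1) P2=[0,5,5,1,4,1](2)
Move 6: P2 pit4 -> P1=[6,7,3,3,3,0](1) P2=[0,5,5,1,0,2](3)
Move 7: P2 pit1 -> P1=[6,7,3,3,3,0](1) P2=[0,0,6,2,1,3](4)

Answer: 1 4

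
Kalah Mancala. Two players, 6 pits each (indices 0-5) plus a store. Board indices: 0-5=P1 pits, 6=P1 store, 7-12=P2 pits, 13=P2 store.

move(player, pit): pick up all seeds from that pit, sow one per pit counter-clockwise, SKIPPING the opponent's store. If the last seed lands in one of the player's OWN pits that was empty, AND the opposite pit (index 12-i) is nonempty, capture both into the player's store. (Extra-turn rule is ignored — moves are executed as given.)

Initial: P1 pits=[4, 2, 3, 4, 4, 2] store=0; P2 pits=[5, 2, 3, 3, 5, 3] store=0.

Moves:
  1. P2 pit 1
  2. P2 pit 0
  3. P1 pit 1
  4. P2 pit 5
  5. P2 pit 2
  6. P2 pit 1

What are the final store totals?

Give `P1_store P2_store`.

Move 1: P2 pit1 -> P1=[4,2,3,4,4,2](0) P2=[5,0,4,4,5,3](0)
Move 2: P2 pit0 -> P1=[4,2,3,4,4,2](0) P2=[0,1,5,5,6,4](0)
Move 3: P1 pit1 -> P1=[4,0,4,5,4,2](0) P2=[0,1,5,5,6,4](0)
Move 4: P2 pit5 -> P1=[5,1,5,5,4,2](0) P2=[0,1,5,5,6,0](1)
Move 5: P2 pit2 -> P1=[6,1,5,5,4,2](0) P2=[0,1,0,6,7,1](2)
Move 6: P2 pit1 -> P1=[6,1,5,0,4,2](0) P2=[0,0,0,6,7,1](8)

Answer: 0 8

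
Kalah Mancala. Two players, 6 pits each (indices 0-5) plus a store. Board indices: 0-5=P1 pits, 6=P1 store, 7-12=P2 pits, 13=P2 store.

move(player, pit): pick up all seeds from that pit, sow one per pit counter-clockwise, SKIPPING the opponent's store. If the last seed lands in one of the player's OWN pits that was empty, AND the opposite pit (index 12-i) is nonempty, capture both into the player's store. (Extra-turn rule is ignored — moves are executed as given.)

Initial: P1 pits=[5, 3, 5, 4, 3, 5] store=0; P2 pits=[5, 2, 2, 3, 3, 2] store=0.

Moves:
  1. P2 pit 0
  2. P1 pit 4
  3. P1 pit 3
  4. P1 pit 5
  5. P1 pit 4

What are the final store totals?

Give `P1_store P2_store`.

Move 1: P2 pit0 -> P1=[5,3,5,4,3,5](0) P2=[0,3,3,4,4,3](0)
Move 2: P1 pit4 -> P1=[5,3,5,4,0,6](1) P2=[1,3,3,4,4,3](0)
Move 3: P1 pit3 -> P1=[5,3,5,0,1,7](2) P2=[2,3,3,4,4,3](0)
Move 4: P1 pit5 -> P1=[5,3,5,0,1,0](3) P2=[3,4,4,5,5,4](0)
Move 5: P1 pit4 -> P1=[5,3,5,0,0,0](7) P2=[0,4,4,5,5,4](0)

Answer: 7 0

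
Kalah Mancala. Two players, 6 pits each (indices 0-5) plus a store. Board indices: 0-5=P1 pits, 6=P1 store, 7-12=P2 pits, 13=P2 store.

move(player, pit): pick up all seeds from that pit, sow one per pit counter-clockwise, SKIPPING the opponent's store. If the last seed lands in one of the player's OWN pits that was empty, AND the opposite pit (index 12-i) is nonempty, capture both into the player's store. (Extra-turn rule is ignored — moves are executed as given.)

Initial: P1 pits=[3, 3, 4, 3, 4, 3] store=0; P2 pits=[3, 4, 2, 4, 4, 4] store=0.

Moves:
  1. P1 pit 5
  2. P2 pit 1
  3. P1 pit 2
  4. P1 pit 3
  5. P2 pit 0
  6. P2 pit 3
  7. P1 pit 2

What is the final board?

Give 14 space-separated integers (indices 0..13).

Move 1: P1 pit5 -> P1=[3,3,4,3,4,0](1) P2=[4,5,2,4,4,4](0)
Move 2: P2 pit1 -> P1=[3,3,4,3,4,0](1) P2=[4,0,3,5,5,5](1)
Move 3: P1 pit2 -> P1=[3,3,0,4,5,1](2) P2=[4,0,3,5,5,5](1)
Move 4: P1 pit3 -> P1=[3,3,0,0,6,2](3) P2=[5,0,3,5,5,5](1)
Move 5: P2 pit0 -> P1=[3,3,0,0,6,2](3) P2=[0,1,4,6,6,6](1)
Move 6: P2 pit3 -> P1=[4,4,1,0,6,2](3) P2=[0,1,4,0,7,7](2)
Move 7: P1 pit2 -> P1=[4,4,0,0,6,2](8) P2=[0,1,0,0,7,7](2)

Answer: 4 4 0 0 6 2 8 0 1 0 0 7 7 2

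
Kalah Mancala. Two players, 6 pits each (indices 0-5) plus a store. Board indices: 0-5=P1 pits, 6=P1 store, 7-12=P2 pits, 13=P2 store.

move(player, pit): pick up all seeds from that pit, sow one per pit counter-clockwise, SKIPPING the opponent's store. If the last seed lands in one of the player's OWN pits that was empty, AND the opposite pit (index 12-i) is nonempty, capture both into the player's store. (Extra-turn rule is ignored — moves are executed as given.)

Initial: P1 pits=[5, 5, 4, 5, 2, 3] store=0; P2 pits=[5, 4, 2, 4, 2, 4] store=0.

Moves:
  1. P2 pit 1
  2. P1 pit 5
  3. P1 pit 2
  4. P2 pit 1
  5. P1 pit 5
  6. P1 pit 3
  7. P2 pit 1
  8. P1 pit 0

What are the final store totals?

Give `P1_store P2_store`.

Move 1: P2 pit1 -> P1=[5,5,4,5,2,3](0) P2=[5,0,3,5,3,5](0)
Move 2: P1 pit5 -> P1=[5,5,4,5,2,0](1) P2=[6,1,3,5,3,5](0)
Move 3: P1 pit2 -> P1=[5,5,0,6,3,1](2) P2=[6,1,3,5,3,5](0)
Move 4: P2 pit1 -> P1=[5,5,0,6,3,1](2) P2=[6,0,4,5,3,5](0)
Move 5: P1 pit5 -> P1=[5,5,0,6,3,0](3) P2=[6,0,4,5,3,5](0)
Move 6: P1 pit3 -> P1=[5,5,0,0,4,1](4) P2=[7,1,5,5,3,5](0)
Move 7: P2 pit1 -> P1=[5,5,0,0,4,1](4) P2=[7,0,6,5,3,5](0)
Move 8: P1 pit0 -> P1=[0,6,1,1,5,2](4) P2=[7,0,6,5,3,5](0)

Answer: 4 0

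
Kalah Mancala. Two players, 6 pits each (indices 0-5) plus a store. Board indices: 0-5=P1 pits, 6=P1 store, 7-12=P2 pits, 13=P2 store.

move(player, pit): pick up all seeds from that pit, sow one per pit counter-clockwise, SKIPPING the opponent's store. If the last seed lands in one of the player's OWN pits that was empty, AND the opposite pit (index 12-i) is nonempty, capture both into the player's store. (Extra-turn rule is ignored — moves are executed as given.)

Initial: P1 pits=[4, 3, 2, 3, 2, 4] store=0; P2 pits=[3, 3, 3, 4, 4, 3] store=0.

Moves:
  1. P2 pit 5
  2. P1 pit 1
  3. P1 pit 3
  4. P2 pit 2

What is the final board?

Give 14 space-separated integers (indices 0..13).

Answer: 0 0 3 0 4 6 1 4 3 0 5 5 0 7

Derivation:
Move 1: P2 pit5 -> P1=[5,4,2,3,2,4](0) P2=[3,3,3,4,4,0](1)
Move 2: P1 pit1 -> P1=[5,0,3,4,3,5](0) P2=[3,3,3,4,4,0](1)
Move 3: P1 pit3 -> P1=[5,0,3,0,4,6](1) P2=[4,3,3,4,4,0](1)
Move 4: P2 pit2 -> P1=[0,0,3,0,4,6](1) P2=[4,3,0,5,5,0](7)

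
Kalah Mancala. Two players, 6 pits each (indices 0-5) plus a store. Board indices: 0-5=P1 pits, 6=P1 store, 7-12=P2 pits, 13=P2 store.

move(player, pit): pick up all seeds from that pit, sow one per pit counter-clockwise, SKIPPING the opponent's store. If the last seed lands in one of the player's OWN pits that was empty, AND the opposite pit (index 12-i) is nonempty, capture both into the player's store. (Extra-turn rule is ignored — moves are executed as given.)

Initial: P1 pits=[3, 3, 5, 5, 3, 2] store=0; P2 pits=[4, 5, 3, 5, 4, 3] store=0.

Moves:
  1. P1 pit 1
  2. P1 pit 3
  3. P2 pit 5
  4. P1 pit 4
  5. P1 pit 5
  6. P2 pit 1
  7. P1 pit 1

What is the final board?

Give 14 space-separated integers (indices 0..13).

Move 1: P1 pit1 -> P1=[3,0,6,6,4,2](0) P2=[4,5,3,5,4,3](0)
Move 2: P1 pit3 -> P1=[3,0,6,0,5,3](1) P2=[5,6,4,5,4,3](0)
Move 3: P2 pit5 -> P1=[4,1,6,0,5,3](1) P2=[5,6,4,5,4,0](1)
Move 4: P1 pit4 -> P1=[4,1,6,0,0,4](2) P2=[6,7,5,5,4,0](1)
Move 5: P1 pit5 -> P1=[4,1,6,0,0,0](3) P2=[7,8,6,5,4,0](1)
Move 6: P2 pit1 -> P1=[5,2,7,0,0,0](3) P2=[7,0,7,6,5,1](2)
Move 7: P1 pit1 -> P1=[5,0,8,0,0,0](11) P2=[7,0,0,6,5,1](2)

Answer: 5 0 8 0 0 0 11 7 0 0 6 5 1 2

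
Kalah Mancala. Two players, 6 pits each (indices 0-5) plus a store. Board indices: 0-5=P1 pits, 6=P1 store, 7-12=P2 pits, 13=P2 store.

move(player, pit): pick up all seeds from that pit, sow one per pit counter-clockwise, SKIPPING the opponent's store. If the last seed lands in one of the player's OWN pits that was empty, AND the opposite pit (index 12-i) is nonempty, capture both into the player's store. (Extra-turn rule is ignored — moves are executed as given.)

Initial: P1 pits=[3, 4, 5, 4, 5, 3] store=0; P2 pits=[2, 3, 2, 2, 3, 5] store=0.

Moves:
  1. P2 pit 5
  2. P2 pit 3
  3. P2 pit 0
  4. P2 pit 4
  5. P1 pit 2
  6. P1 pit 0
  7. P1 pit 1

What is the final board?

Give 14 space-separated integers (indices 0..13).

Move 1: P2 pit5 -> P1=[4,5,6,5,5,3](0) P2=[2,3,2,2,3,0](1)
Move 2: P2 pit3 -> P1=[0,5,6,5,5,3](0) P2=[2,3,2,0,4,0](6)
Move 3: P2 pit0 -> P1=[0,5,6,5,5,3](0) P2=[0,4,3,0,4,0](6)
Move 4: P2 pit4 -> P1=[1,6,6,5,5,3](0) P2=[0,4,3,0,0,1](7)
Move 5: P1 pit2 -> P1=[1,6,0,6,6,4](1) P2=[1,5,3,0,0,1](7)
Move 6: P1 pit0 -> P1=[0,7,0,6,6,4](1) P2=[1,5,3,0,0,1](7)
Move 7: P1 pit1 -> P1=[0,0,1,7,7,5](2) P2=[2,6,3,0,0,1](7)

Answer: 0 0 1 7 7 5 2 2 6 3 0 0 1 7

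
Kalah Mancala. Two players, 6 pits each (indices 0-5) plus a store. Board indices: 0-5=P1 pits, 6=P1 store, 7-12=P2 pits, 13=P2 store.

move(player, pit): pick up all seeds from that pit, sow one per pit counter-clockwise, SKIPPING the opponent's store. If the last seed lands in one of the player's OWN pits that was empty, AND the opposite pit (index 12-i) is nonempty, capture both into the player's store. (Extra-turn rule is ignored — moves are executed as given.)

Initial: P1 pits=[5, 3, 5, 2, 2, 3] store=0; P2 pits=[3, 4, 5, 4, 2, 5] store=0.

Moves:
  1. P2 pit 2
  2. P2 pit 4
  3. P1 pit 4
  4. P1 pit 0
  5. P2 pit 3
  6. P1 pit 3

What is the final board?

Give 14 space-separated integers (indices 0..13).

Move 1: P2 pit2 -> P1=[6,3,5,2,2,3](0) P2=[3,4,0,5,3,6](1)
Move 2: P2 pit4 -> P1=[7,3,5,2,2,3](0) P2=[3,4,0,5,0,7](2)
Move 3: P1 pit4 -> P1=[7,3,5,2,0,4](1) P2=[3,4,0,5,0,7](2)
Move 4: P1 pit0 -> P1=[0,4,6,3,1,5](2) P2=[4,4,0,5,0,7](2)
Move 5: P2 pit3 -> P1=[1,5,6,3,1,5](2) P2=[4,4,0,0,1,8](3)
Move 6: P1 pit3 -> P1=[1,5,6,0,2,6](3) P2=[4,4,0,0,1,8](3)

Answer: 1 5 6 0 2 6 3 4 4 0 0 1 8 3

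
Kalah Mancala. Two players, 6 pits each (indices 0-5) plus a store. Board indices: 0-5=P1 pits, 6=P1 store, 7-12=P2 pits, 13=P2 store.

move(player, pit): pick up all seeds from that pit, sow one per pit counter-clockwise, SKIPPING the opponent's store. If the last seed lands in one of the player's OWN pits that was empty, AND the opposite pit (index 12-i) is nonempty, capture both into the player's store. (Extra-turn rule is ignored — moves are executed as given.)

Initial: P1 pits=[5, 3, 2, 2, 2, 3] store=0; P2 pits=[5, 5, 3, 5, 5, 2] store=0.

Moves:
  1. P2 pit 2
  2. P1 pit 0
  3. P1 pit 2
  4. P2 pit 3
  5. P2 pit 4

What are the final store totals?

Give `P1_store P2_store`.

Answer: 0 2

Derivation:
Move 1: P2 pit2 -> P1=[5,3,2,2,2,3](0) P2=[5,5,0,6,6,3](0)
Move 2: P1 pit0 -> P1=[0,4,3,3,3,4](0) P2=[5,5,0,6,6,3](0)
Move 3: P1 pit2 -> P1=[0,4,0,4,4,5](0) P2=[5,5,0,6,6,3](0)
Move 4: P2 pit3 -> P1=[1,5,1,4,4,5](0) P2=[5,5,0,0,7,4](1)
Move 5: P2 pit4 -> P1=[2,6,2,5,5,5](0) P2=[5,5,0,0,0,5](2)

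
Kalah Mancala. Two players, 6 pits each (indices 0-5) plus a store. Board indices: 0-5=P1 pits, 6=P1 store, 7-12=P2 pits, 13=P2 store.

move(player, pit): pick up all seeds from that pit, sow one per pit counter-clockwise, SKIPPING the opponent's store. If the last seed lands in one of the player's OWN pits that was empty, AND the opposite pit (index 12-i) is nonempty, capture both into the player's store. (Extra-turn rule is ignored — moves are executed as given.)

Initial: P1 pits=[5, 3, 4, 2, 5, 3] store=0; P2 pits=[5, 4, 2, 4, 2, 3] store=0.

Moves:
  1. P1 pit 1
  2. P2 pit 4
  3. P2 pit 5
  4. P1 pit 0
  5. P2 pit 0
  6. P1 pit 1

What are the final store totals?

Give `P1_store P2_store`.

Move 1: P1 pit1 -> P1=[5,0,5,3,6,3](0) P2=[5,4,2,4,2,3](0)
Move 2: P2 pit4 -> P1=[5,0,5,3,6,3](0) P2=[5,4,2,4,0,4](1)
Move 3: P2 pit5 -> P1=[6,1,6,3,6,3](0) P2=[5,4,2,4,0,0](2)
Move 4: P1 pit0 -> P1=[0,2,7,4,7,4](1) P2=[5,4,2,4,0,0](2)
Move 5: P2 pit0 -> P1=[0,2,7,4,7,4](1) P2=[0,5,3,5,1,1](2)
Move 6: P1 pit1 -> P1=[0,0,8,5,7,4](1) P2=[0,5,3,5,1,1](2)

Answer: 1 2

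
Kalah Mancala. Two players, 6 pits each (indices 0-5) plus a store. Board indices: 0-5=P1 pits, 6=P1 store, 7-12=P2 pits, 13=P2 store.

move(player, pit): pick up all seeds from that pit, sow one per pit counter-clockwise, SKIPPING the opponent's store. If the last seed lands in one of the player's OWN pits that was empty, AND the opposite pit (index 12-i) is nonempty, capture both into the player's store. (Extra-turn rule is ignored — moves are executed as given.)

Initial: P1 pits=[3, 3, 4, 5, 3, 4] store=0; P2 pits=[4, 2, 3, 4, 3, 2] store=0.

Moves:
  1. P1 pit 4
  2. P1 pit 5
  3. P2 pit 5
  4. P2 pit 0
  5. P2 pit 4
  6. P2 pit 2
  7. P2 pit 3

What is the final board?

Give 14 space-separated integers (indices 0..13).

Answer: 7 5 5 6 0 0 2 0 4 0 0 2 4 5

Derivation:
Move 1: P1 pit4 -> P1=[3,3,4,5,0,5](1) P2=[5,2,3,4,3,2](0)
Move 2: P1 pit5 -> P1=[3,3,4,5,0,0](2) P2=[6,3,4,5,3,2](0)
Move 3: P2 pit5 -> P1=[4,3,4,5,0,0](2) P2=[6,3,4,5,3,0](1)
Move 4: P2 pit0 -> P1=[4,3,4,5,0,0](2) P2=[0,4,5,6,4,1](2)
Move 5: P2 pit4 -> P1=[5,4,4,5,0,0](2) P2=[0,4,5,6,0,2](3)
Move 6: P2 pit2 -> P1=[6,4,4,5,0,0](2) P2=[0,4,0,7,1,3](4)
Move 7: P2 pit3 -> P1=[7,5,5,6,0,0](2) P2=[0,4,0,0,2,4](5)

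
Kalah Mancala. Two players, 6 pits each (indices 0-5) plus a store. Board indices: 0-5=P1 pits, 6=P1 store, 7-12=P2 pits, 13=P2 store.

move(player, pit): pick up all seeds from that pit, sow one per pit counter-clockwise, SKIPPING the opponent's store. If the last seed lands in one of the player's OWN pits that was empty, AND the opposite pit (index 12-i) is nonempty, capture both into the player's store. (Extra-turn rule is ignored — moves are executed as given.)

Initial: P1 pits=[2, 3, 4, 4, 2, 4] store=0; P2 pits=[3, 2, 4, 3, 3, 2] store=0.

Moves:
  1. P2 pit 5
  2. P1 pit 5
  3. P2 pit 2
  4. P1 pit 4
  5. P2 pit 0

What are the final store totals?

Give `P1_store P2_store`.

Move 1: P2 pit5 -> P1=[3,3,4,4,2,4](0) P2=[3,2,4,3,3,0](1)
Move 2: P1 pit5 -> P1=[3,3,4,4,2,0](1) P2=[4,3,5,3,3,0](1)
Move 3: P2 pit2 -> P1=[4,3,4,4,2,0](1) P2=[4,3,0,4,4,1](2)
Move 4: P1 pit4 -> P1=[4,3,4,4,0,1](2) P2=[4,3,0,4,4,1](2)
Move 5: P2 pit0 -> P1=[4,3,4,4,0,1](2) P2=[0,4,1,5,5,1](2)

Answer: 2 2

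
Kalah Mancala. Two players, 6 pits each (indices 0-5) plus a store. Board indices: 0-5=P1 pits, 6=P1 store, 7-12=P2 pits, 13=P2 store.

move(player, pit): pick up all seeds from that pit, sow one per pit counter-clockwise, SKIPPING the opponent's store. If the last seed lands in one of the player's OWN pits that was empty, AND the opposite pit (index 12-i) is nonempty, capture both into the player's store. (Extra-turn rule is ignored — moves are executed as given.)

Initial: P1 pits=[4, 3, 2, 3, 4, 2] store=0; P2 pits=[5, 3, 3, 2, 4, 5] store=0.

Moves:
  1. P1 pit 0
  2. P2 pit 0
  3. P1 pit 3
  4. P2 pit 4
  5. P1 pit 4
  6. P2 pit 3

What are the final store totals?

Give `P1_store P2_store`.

Move 1: P1 pit0 -> P1=[0,4,3,4,5,2](0) P2=[5,3,3,2,4,5](0)
Move 2: P2 pit0 -> P1=[0,4,3,4,5,2](0) P2=[0,4,4,3,5,6](0)
Move 3: P1 pit3 -> P1=[0,4,3,0,6,3](1) P2=[1,4,4,3,5,6](0)
Move 4: P2 pit4 -> P1=[1,5,4,0,6,3](1) P2=[1,4,4,3,0,7](1)
Move 5: P1 pit4 -> P1=[1,5,4,0,0,4](2) P2=[2,5,5,4,0,7](1)
Move 6: P2 pit3 -> P1=[2,5,4,0,0,4](2) P2=[2,5,5,0,1,8](2)

Answer: 2 2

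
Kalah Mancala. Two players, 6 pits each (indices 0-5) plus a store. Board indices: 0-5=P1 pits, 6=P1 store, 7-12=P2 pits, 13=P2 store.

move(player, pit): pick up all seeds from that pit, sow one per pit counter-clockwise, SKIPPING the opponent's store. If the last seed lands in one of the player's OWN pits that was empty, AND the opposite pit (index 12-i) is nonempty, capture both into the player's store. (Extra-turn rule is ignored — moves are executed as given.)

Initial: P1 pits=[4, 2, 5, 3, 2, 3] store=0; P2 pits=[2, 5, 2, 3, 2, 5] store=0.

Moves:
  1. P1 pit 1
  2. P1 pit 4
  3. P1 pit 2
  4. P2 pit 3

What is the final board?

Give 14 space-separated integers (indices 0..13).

Answer: 4 0 0 5 1 5 2 3 6 2 0 3 6 1

Derivation:
Move 1: P1 pit1 -> P1=[4,0,6,4,2,3](0) P2=[2,5,2,3,2,5](0)
Move 2: P1 pit4 -> P1=[4,0,6,4,0,4](1) P2=[2,5,2,3,2,5](0)
Move 3: P1 pit2 -> P1=[4,0,0,5,1,5](2) P2=[3,6,2,3,2,5](0)
Move 4: P2 pit3 -> P1=[4,0,0,5,1,5](2) P2=[3,6,2,0,3,6](1)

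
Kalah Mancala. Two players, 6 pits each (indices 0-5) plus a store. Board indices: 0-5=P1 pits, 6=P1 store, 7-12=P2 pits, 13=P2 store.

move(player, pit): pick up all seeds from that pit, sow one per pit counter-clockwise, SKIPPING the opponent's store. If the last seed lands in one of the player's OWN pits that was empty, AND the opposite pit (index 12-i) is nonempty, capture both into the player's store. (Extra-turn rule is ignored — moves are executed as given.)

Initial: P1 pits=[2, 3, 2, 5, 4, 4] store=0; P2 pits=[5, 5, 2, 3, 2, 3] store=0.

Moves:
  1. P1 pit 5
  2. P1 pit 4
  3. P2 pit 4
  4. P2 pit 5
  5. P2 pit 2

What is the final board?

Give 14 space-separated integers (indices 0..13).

Move 1: P1 pit5 -> P1=[2,3,2,5,4,0](1) P2=[6,6,3,3,2,3](0)
Move 2: P1 pit4 -> P1=[2,3,2,5,0,1](2) P2=[7,7,3,3,2,3](0)
Move 3: P2 pit4 -> P1=[2,3,2,5,0,1](2) P2=[7,7,3,3,0,4](1)
Move 4: P2 pit5 -> P1=[3,4,3,5,0,1](2) P2=[7,7,3,3,0,0](2)
Move 5: P2 pit2 -> P1=[0,4,3,5,0,1](2) P2=[7,7,0,4,1,0](6)

Answer: 0 4 3 5 0 1 2 7 7 0 4 1 0 6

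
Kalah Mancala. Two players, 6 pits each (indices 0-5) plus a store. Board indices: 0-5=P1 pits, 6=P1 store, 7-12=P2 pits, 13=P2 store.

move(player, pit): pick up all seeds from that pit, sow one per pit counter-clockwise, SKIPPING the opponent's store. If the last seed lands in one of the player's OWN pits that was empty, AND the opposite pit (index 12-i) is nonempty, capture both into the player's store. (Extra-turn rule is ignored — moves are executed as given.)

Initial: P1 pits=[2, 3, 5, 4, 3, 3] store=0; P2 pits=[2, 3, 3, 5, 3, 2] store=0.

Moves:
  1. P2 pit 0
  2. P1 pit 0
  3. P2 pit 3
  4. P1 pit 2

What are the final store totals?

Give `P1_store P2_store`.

Move 1: P2 pit0 -> P1=[2,3,5,4,3,3](0) P2=[0,4,4,5,3,2](0)
Move 2: P1 pit0 -> P1=[0,4,6,4,3,3](0) P2=[0,4,4,5,3,2](0)
Move 3: P2 pit3 -> P1=[1,5,6,4,3,3](0) P2=[0,4,4,0,4,3](1)
Move 4: P1 pit2 -> P1=[1,5,0,5,4,4](1) P2=[1,5,4,0,4,3](1)

Answer: 1 1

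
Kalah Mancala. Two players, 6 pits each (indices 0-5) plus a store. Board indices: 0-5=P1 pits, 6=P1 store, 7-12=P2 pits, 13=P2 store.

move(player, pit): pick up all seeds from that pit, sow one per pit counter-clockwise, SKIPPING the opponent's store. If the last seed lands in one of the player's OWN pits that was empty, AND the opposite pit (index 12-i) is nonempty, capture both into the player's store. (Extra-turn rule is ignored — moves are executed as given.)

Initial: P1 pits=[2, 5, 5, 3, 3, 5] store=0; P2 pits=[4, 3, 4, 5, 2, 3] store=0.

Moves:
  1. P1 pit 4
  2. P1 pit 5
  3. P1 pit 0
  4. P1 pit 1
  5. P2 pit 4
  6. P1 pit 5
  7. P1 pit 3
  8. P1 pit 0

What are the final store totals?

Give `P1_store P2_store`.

Move 1: P1 pit4 -> P1=[2,5,5,3,0,6](1) P2=[5,3,4,5,2,3](0)
Move 2: P1 pit5 -> P1=[2,5,5,3,0,0](2) P2=[6,4,5,6,3,3](0)
Move 3: P1 pit0 -> P1=[0,6,6,3,0,0](2) P2=[6,4,5,6,3,3](0)
Move 4: P1 pit1 -> P1=[0,0,7,4,1,1](3) P2=[7,4,5,6,3,3](0)
Move 5: P2 pit4 -> P1=[1,0,7,4,1,1](3) P2=[7,4,5,6,0,4](1)
Move 6: P1 pit5 -> P1=[1,0,7,4,1,0](4) P2=[7,4,5,6,0,4](1)
Move 7: P1 pit3 -> P1=[1,0,7,0,2,1](5) P2=[8,4,5,6,0,4](1)
Move 8: P1 pit0 -> P1=[0,1,7,0,2,1](5) P2=[8,4,5,6,0,4](1)

Answer: 5 1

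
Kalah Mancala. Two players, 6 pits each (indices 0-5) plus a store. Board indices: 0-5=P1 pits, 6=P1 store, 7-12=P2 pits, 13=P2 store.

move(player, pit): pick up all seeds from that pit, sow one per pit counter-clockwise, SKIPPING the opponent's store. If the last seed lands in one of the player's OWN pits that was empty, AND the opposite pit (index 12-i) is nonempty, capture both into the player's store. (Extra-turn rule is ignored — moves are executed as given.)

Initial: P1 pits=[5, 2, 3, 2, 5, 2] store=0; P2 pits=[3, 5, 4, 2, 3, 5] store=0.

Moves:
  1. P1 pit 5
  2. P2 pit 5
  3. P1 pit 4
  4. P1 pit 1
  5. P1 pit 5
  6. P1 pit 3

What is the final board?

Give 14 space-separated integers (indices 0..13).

Move 1: P1 pit5 -> P1=[5,2,3,2,5,0](1) P2=[4,5,4,2,3,5](0)
Move 2: P2 pit5 -> P1=[6,3,4,3,5,0](1) P2=[4,5,4,2,3,0](1)
Move 3: P1 pit4 -> P1=[6,3,4,3,0,1](2) P2=[5,6,5,2,3,0](1)
Move 4: P1 pit1 -> P1=[6,0,5,4,0,1](9) P2=[5,0,5,2,3,0](1)
Move 5: P1 pit5 -> P1=[6,0,5,4,0,0](10) P2=[5,0,5,2,3,0](1)
Move 6: P1 pit3 -> P1=[6,0,5,0,1,1](11) P2=[6,0,5,2,3,0](1)

Answer: 6 0 5 0 1 1 11 6 0 5 2 3 0 1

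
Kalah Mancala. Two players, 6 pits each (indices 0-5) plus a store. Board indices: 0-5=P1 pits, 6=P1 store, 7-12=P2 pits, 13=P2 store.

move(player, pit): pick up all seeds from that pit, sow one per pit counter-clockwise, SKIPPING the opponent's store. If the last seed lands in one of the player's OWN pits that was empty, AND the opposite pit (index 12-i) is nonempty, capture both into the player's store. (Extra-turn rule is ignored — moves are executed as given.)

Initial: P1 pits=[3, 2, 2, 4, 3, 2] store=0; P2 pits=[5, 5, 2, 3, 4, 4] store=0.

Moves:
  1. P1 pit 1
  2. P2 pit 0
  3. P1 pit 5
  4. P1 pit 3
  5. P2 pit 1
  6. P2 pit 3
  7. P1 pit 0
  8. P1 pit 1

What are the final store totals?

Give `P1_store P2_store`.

Move 1: P1 pit1 -> P1=[3,0,3,5,3,2](0) P2=[5,5,2,3,4,4](0)
Move 2: P2 pit0 -> P1=[3,0,3,5,3,2](0) P2=[0,6,3,4,5,5](0)
Move 3: P1 pit5 -> P1=[3,0,3,5,3,0](1) P2=[1,6,3,4,5,5](0)
Move 4: P1 pit3 -> P1=[3,0,3,0,4,1](2) P2=[2,7,3,4,5,5](0)
Move 5: P2 pit1 -> P1=[4,1,3,0,4,1](2) P2=[2,0,4,5,6,6](1)
Move 6: P2 pit3 -> P1=[5,2,3,0,4,1](2) P2=[2,0,4,0,7,7](2)
Move 7: P1 pit0 -> P1=[0,3,4,1,5,2](2) P2=[2,0,4,0,7,7](2)
Move 8: P1 pit1 -> P1=[0,0,5,2,6,2](2) P2=[2,0,4,0,7,7](2)

Answer: 2 2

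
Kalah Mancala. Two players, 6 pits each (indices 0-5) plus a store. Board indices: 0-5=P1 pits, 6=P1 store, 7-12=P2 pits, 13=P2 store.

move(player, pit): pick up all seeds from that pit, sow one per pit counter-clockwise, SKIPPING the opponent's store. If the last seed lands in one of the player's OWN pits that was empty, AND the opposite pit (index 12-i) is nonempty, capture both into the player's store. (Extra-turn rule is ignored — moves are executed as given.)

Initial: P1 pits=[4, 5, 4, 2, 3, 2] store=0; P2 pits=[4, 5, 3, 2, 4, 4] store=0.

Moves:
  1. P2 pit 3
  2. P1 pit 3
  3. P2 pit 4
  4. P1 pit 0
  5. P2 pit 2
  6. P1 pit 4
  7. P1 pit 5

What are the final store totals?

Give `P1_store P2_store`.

Answer: 2 1

Derivation:
Move 1: P2 pit3 -> P1=[4,5,4,2,3,2](0) P2=[4,5,3,0,5,5](0)
Move 2: P1 pit3 -> P1=[4,5,4,0,4,3](0) P2=[4,5,3,0,5,5](0)
Move 3: P2 pit4 -> P1=[5,6,5,0,4,3](0) P2=[4,5,3,0,0,6](1)
Move 4: P1 pit0 -> P1=[0,7,6,1,5,4](0) P2=[4,5,3,0,0,6](1)
Move 5: P2 pit2 -> P1=[0,7,6,1,5,4](0) P2=[4,5,0,1,1,7](1)
Move 6: P1 pit4 -> P1=[0,7,6,1,0,5](1) P2=[5,6,1,1,1,7](1)
Move 7: P1 pit5 -> P1=[0,7,6,1,0,0](2) P2=[6,7,2,2,1,7](1)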